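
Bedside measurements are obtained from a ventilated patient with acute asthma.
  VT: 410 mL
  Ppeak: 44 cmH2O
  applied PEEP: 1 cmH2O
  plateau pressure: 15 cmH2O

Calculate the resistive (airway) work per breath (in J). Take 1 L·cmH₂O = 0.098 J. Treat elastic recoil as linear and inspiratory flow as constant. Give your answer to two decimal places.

1.17

With constant inspiratory flow the resistive pressure is constant at PIP − Pplat = 44 − 15 = 29.0 cmH2O, so resistive work = 29.0 × 0.410 = 11.89 L·cmH2O.
× 0.098 J/(L·cmH2O) → 1.165 J.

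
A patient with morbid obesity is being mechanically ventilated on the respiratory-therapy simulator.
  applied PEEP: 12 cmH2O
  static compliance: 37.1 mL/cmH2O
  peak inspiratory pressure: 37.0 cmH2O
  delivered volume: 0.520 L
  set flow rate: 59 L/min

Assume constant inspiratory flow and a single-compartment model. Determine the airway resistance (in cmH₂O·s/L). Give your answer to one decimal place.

Flow: 59 L/min ÷ 60 = 0.9833 L/s.
Equation of motion (constant flow): PIP = Vt/C + R·V̇ + PEEP.
R·V̇ = PIP − Vt/C − PEEP = 37.0 − 520/37.1 − 12 = 37.0 − 14.016 − 12 = 10.984 cmH2O.
R = 10.984 / 0.9833 = 11.171 cmH2O·s/L.

11.2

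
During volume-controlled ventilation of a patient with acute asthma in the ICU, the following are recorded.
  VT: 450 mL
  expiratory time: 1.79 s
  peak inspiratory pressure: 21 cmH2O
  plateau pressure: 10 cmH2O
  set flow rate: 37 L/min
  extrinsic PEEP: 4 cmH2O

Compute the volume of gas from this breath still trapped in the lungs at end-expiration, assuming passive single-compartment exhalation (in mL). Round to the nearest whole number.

Flow: 37 L/min ÷ 60 = 0.6167 L/s.
R = (PIP − Pplat)/V̇ = (21 − 10) / 0.6167 = 11.0/0.6167 = 17.837 cmH2O·s/L.
C = Vt/(Pplat − PEEP) = 450.0 / (10 − 4) = 450.0/6.0 = 75.0 mL/cmH2O.
τ = R × C = 17.837 × 0.075 L/cmH2O = 1.338 s.
Fraction remaining = e^(−Te/τ) = e^(−1.79/1.338) = 0.2624.
Trapped volume = 450.0 × 0.2624 = 118.08 mL.

118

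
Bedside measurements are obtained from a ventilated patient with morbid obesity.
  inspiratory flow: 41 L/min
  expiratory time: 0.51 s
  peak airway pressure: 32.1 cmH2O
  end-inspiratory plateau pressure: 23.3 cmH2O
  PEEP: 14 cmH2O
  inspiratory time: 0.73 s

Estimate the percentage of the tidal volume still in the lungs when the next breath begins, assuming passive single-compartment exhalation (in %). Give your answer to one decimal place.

Flow: 41 L/min ÷ 60 = 0.6833 L/s.
Vt = flow × Ti = 0.6833 L/s × 0.73 s × 1000 mL/L = 498.81 mL.
R = (PIP − Pplat)/V̇ = (32.1 − 23.3) / 0.6833 = 8.8/0.6833 = 12.879 cmH2O·s/L.
C = Vt/(Pplat − PEEP) = 498.81 / (23.3 − 14) = 498.81/9.3 = 53.635 mL/cmH2O.
τ = R × C = 12.879 × 0.05364 L/cmH2O = 0.6908 s.
Fraction remaining at end-expiration = e^(−Te/τ) = e^(−0.51/0.6908) = 0.4779 → 47.79%.

47.8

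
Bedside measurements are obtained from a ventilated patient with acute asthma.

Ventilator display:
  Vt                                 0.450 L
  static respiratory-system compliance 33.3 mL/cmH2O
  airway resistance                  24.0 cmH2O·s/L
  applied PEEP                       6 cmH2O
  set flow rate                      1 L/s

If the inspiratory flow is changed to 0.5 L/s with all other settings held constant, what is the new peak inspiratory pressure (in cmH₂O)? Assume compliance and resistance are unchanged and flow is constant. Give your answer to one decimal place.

31.5

PIP = Vt/C + R·V̇ + PEEP (constant-flow equation of motion).
Only the resistive term changes: ΔPIP = R × ΔV̇ = 24.0 × (0.5 − 1) = 24.0 × -0.5 = -12.0 cmH2O.
Original PIP = 450/33.3 + 24.0×1 + 6 = 43.514 cmH2O; new PIP = 43.514 + (-12.0) = 31.514 cmH2O.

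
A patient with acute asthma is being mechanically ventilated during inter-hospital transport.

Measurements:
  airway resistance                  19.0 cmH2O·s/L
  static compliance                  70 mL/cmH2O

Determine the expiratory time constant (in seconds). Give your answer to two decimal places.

1.33

τ = R × C = 19.0 × 70 mL/cmH2O = 19.0 × 0.070 L/cmH2O = 1.33 s.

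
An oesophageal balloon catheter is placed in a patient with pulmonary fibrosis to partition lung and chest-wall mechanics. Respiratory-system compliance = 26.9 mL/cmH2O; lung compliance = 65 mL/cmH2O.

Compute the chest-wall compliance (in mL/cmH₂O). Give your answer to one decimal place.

45.9

1/Ccw = 1/Crs − 1/CL.
1/Ccw = 1/26.9 − 1/65 = 0.02179.
Ccw = 45.893 mL/cmH2O.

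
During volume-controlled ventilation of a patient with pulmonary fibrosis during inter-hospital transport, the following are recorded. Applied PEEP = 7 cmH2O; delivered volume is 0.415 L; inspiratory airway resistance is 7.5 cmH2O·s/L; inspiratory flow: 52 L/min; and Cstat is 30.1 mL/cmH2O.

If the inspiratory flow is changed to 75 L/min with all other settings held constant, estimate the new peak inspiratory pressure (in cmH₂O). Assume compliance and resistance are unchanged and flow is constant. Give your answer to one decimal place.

Flow: 52 L/min ÷ 60 = 0.8667 L/s.
New flow: 75 L/min ÷ 60 = 1.25 L/s.
PIP = Vt/C + R·V̇ + PEEP (constant-flow equation of motion).
Only the resistive term changes: ΔPIP = R × ΔV̇ = 7.5 × (1.25 − 0.8667) = 7.5 × 0.3833 = 2.875 cmH2O.
Original PIP = 415/30.1 + 7.5×0.8667 + 7 = 27.288 cmH2O; new PIP = 27.288 + (2.875) = 30.163 cmH2O.

30.2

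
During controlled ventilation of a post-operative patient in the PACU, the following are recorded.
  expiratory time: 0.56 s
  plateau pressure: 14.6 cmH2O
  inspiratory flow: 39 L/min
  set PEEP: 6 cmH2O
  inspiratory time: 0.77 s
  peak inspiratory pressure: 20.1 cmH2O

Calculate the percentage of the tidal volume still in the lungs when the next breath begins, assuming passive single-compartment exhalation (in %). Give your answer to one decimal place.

32.1

Flow: 39 L/min ÷ 60 = 0.65 L/s.
Vt = flow × Ti = 0.65 L/s × 0.77 s × 1000 mL/L = 500.5 mL.
R = (PIP − Pplat)/V̇ = (20.1 − 14.6) / 0.65 = 5.5/0.65 = 8.462 cmH2O·s/L.
C = Vt/(Pplat − PEEP) = 500.5 / (14.6 − 6) = 500.5/8.6 = 58.198 mL/cmH2O.
τ = R × C = 8.462 × 0.0582 L/cmH2O = 0.4925 s.
Fraction remaining at end-expiration = e^(−Te/τ) = e^(−0.56/0.4925) = 0.3208 → 32.08%.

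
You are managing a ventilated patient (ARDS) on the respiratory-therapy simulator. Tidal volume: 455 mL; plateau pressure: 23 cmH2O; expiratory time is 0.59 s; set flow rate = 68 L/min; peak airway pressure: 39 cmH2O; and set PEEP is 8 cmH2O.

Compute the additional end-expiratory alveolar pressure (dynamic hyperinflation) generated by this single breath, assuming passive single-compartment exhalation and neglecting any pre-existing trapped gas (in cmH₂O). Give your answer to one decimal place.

3.8

Flow: 68 L/min ÷ 60 = 1.1333 L/s.
R = (PIP − Pplat)/V̇ = (39 − 23) / 1.1333 = 16.0/1.1333 = 14.118 cmH2O·s/L.
C = Vt/(Pplat − PEEP) = 455.0 / (23 − 8) = 455.0/15.0 = 30.333 mL/cmH2O.
τ = R × C = 14.118 × 0.03033 L/cmH2O = 0.4282 s.
Fraction remaining = e^(−Te/τ) = e^(−0.59/0.4282) = 0.2521; trapped volume = 455.0 × 0.2521 = 114.71 mL.
Additional alveolar pressure from trapping ≈ V_trapped / C = 114.71 / 30.333 = 3.782 cmH2O.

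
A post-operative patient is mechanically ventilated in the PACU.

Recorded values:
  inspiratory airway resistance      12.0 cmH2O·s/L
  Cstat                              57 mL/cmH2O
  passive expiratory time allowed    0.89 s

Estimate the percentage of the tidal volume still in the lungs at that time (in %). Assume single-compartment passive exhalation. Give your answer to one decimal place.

27.2

τ = R × C = 12.0 × 57 mL/cmH2O = 12.0 × 0.057 L/cmH2O = 0.684 s.
Passive exhalation: V(t)/V₀ = e^(−t/τ) = e^(−0.89/0.684) = 0.2722.
Fraction remaining = 0.2722 → 27.22%.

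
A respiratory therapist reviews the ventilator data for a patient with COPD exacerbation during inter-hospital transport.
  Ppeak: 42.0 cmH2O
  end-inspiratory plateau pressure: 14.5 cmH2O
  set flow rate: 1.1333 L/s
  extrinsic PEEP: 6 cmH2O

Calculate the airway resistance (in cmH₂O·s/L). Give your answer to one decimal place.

Raw = (PIP − Pplat) / flow = (42.0 − 14.5) / 1.1333 = 27.5 / 1.1333 = 24.265 cmH2O·s/L.

24.3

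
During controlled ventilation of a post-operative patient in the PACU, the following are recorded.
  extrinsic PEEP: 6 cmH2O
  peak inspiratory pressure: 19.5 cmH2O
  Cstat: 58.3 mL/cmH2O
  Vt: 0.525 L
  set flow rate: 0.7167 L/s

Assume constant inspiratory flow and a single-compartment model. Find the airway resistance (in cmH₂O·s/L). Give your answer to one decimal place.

Equation of motion (constant flow): PIP = Vt/C + R·V̇ + PEEP.
R·V̇ = PIP − Vt/C − PEEP = 19.5 − 525/58.3 − 6 = 19.5 − 9.005 − 6 = 4.495 cmH2O.
R = 4.495 / 0.7167 = 6.272 cmH2O·s/L.

6.3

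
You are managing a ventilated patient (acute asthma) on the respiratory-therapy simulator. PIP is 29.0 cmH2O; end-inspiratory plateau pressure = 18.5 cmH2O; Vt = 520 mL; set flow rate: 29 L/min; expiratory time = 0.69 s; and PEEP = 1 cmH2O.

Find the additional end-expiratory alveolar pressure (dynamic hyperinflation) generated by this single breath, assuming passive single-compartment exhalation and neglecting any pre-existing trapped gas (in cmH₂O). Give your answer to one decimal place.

6.0

Flow: 29 L/min ÷ 60 = 0.4833 L/s.
R = (PIP − Pplat)/V̇ = (29.0 − 18.5) / 0.4833 = 10.5/0.4833 = 21.726 cmH2O·s/L.
C = Vt/(Pplat − PEEP) = 520.0 / (18.5 − 1) = 520.0/17.5 = 29.714 mL/cmH2O.
τ = R × C = 21.726 × 0.02971 L/cmH2O = 0.6455 s.
Fraction remaining = e^(−Te/τ) = e^(−0.69/0.6455) = 0.3434; trapped volume = 520.0 × 0.3434 = 178.57 mL.
Additional alveolar pressure from trapping ≈ V_trapped / C = 178.57 / 29.714 = 6.01 cmH2O.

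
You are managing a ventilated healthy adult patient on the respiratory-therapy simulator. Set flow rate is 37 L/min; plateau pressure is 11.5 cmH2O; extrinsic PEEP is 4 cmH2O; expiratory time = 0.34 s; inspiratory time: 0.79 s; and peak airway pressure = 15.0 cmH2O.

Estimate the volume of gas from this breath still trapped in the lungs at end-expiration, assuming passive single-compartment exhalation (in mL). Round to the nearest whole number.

Flow: 37 L/min ÷ 60 = 0.6167 L/s.
Vt = flow × Ti = 0.6167 L/s × 0.79 s × 1000 mL/L = 487.19 mL.
R = (PIP − Pplat)/V̇ = (15.0 − 11.5) / 0.6167 = 3.5/0.6167 = 5.675 cmH2O·s/L.
C = Vt/(Pplat − PEEP) = 487.19 / (11.5 − 4) = 487.19/7.5 = 64.959 mL/cmH2O.
τ = R × C = 5.675 × 0.06496 L/cmH2O = 0.3686 s.
Fraction remaining = e^(−Te/τ) = e^(−0.34/0.3686) = 0.3976.
Trapped volume = 487.19 × 0.3976 = 193.71 mL.

194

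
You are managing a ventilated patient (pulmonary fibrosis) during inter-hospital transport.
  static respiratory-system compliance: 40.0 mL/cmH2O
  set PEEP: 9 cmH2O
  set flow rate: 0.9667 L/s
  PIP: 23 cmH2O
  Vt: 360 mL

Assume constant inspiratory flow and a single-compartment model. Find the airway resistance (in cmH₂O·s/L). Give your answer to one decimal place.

Equation of motion (constant flow): PIP = Vt/C + R·V̇ + PEEP.
R·V̇ = PIP − Vt/C − PEEP = 23 − 360/40.0 − 9 = 23 − 9.0 − 9 = 5.0 cmH2O.
R = 5.0 / 0.9667 = 5.172 cmH2O·s/L.

5.2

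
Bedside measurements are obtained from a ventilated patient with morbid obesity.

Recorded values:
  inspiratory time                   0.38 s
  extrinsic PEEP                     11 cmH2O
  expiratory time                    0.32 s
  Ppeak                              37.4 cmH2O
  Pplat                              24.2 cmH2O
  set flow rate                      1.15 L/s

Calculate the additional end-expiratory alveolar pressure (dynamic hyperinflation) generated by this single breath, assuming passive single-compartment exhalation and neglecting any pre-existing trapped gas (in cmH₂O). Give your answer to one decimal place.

Vt = flow × Ti = 1.15 L/s × 0.38 s × 1000 mL/L = 437.0 mL.
R = (PIP − Pplat)/V̇ = (37.4 − 24.2) / 1.15 = 13.2/1.15 = 11.478 cmH2O·s/L.
C = Vt/(Pplat − PEEP) = 437.0 / (24.2 − 11) = 437.0/13.2 = 33.106 mL/cmH2O.
τ = R × C = 11.478 × 0.03311 L/cmH2O = 0.38 s.
Fraction remaining = e^(−Te/τ) = e^(−0.32/0.38) = 0.4308; trapped volume = 437.0 × 0.4308 = 188.26 mL.
Additional alveolar pressure from trapping ≈ V_trapped / C = 188.26 / 33.106 = 5.687 cmH2O.

5.7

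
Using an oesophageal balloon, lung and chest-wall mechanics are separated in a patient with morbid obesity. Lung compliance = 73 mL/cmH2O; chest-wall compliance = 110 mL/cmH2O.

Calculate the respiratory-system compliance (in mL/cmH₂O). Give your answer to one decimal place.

Lung and chest wall are elastances in series: 1/Crs = 1/CL + 1/Ccw.
1/Crs = 1/73 + 1/110 = 0.02279.
Crs = 43.879 mL/cmH2O.

43.9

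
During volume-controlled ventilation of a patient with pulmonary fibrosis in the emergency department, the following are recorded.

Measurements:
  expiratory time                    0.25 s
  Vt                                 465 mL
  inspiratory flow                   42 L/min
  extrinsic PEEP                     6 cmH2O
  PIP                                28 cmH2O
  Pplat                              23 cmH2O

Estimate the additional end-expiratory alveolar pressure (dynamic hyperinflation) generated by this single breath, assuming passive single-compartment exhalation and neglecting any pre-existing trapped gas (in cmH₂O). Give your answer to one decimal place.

Flow: 42 L/min ÷ 60 = 0.7 L/s.
R = (PIP − Pplat)/V̇ = (28 − 23) / 0.7 = 5.0/0.7 = 7.143 cmH2O·s/L.
C = Vt/(Pplat − PEEP) = 465.0 / (23 − 6) = 465.0/17.0 = 27.353 mL/cmH2O.
τ = R × C = 7.143 × 0.02735 L/cmH2O = 0.1954 s.
Fraction remaining = e^(−Te/τ) = e^(−0.25/0.1954) = 0.2782; trapped volume = 465.0 × 0.2782 = 129.36 mL.
Additional alveolar pressure from trapping ≈ V_trapped / C = 129.36 / 27.353 = 4.729 cmH2O.

4.7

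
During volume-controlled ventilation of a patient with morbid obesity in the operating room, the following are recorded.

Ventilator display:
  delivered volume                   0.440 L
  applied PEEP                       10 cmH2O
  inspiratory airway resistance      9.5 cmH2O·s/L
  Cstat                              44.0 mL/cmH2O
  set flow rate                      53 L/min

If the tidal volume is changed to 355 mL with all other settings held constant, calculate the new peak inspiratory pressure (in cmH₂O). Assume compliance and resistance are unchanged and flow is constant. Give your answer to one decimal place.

Flow: 53 L/min ÷ 60 = 0.8833 L/s.
PIP = Vt/C + R·V̇ + PEEP (constant-flow equation of motion).
Only the elastic term changes: ΔPIP = ΔVt / C = (355 − 440) / 44.0 = -1.932 cmH2O.
Original PIP = 440/44.0 + 9.5×0.8833 + 10 = 28.391 cmH2O; new PIP = 28.391 + (-1.932) = 26.459 cmH2O.

26.5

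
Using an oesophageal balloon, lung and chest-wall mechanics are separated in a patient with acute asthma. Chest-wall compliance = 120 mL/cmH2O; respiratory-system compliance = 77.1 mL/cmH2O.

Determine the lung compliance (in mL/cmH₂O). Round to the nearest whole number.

216

1/CL = 1/Crs − 1/Ccw.
1/CL = 1/77.1 − 1/120 = 0.004637.
CL = 215.66 mL/cmH2O.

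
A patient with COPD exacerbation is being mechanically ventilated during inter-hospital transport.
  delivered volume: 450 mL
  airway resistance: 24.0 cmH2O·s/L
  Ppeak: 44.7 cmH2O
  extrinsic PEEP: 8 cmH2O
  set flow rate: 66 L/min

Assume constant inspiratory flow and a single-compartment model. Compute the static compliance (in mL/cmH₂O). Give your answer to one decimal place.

Flow: 66 L/min ÷ 60 = 1.1 L/s.
Equation of motion (constant flow): PIP = Vt/C + R·V̇ + PEEP.
Vt/C = PIP − R·V̇ − PEEP = 44.7 − 24.0×1.1 − 8 = 44.7 − 26.4 − 8 = 10.3 cmH2O.
C = Vt / 10.3 = 450 / 10.3 = 43.689 mL/cmH2O.

43.7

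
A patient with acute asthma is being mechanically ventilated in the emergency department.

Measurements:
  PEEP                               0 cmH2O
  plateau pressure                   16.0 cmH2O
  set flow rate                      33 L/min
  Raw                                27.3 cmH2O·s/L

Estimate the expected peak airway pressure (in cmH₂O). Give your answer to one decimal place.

Flow: 33 L/min ÷ 60 = 0.55 L/s.
PIP = Pplat + Raw × flow = 16.0 + 27.3 × 0.55 = 16.0 + 15.015 = 31.015 cmH2O.

31.0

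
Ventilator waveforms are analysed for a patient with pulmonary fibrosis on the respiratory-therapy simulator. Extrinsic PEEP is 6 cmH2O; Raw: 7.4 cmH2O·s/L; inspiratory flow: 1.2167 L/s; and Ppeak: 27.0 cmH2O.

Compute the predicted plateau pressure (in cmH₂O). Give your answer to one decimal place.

Pplat = PIP − Raw × flow = 27.0 − 7.4 × 1.2167 = 27.0 − 9.004 = 17.996 cmH2O.

18.0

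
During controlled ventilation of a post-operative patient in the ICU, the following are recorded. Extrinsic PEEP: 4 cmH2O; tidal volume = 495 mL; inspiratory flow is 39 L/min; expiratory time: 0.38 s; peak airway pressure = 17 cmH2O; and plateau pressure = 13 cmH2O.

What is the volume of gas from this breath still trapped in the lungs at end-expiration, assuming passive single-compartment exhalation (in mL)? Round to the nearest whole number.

Flow: 39 L/min ÷ 60 = 0.65 L/s.
R = (PIP − Pplat)/V̇ = (17 − 13) / 0.65 = 4.0/0.65 = 6.154 cmH2O·s/L.
C = Vt/(Pplat − PEEP) = 495.0 / (13 − 4) = 495.0/9.0 = 55.0 mL/cmH2O.
τ = R × C = 6.154 × 0.055 L/cmH2O = 0.3385 s.
Fraction remaining = e^(−Te/τ) = e^(−0.38/0.3385) = 0.3254.
Trapped volume = 495.0 × 0.3254 = 161.07 mL.

161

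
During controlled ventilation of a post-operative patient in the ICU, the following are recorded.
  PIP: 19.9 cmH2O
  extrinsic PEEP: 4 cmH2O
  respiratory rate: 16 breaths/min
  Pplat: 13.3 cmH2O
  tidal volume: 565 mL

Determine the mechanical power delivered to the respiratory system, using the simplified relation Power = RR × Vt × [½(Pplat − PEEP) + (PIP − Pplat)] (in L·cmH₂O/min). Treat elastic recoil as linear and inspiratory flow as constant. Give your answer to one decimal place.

101.7

Per-breath work = Vt × [½(Pplat−PEEP) + (PIP−Pplat)] = 0.565 × [0.5×9.3 + 6.6] = 0.565 × 11.25 = 6.356 L·cmH2O.
Power = 16 × 6.356 = 101.7 L·cmH2O/min.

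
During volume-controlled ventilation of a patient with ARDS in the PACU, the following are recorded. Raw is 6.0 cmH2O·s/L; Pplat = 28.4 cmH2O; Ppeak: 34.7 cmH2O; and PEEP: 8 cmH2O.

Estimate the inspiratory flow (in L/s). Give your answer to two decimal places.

1.05

flow = (PIP − Pplat) / Raw = 6.3 / 6.0 = 1.05 L/s.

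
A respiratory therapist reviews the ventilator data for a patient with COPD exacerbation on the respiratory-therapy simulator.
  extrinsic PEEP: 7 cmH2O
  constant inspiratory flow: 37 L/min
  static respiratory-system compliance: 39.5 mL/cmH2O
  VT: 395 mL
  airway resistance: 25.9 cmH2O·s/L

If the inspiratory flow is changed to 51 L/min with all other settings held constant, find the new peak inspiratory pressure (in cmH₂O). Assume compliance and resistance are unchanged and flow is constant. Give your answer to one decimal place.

39.0

Flow: 37 L/min ÷ 60 = 0.6167 L/s.
New flow: 51 L/min ÷ 60 = 0.85 L/s.
PIP = Vt/C + R·V̇ + PEEP (constant-flow equation of motion).
Only the resistive term changes: ΔPIP = R × ΔV̇ = 25.9 × (0.85 − 0.6167) = 25.9 × 0.2333 = 6.042 cmH2O.
Original PIP = 395/39.5 + 25.9×0.6167 + 7 = 32.973 cmH2O; new PIP = 32.973 + (6.042) = 39.015 cmH2O.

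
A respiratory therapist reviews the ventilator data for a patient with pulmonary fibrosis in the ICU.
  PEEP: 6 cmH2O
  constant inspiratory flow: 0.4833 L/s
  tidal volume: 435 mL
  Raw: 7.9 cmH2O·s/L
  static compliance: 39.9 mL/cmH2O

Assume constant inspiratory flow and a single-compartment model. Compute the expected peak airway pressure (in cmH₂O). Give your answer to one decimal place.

20.7

Equation of motion (constant flow): PIP = Vt/C + R·V̇ + PEEP.
PIP = 435/39.9 + 7.9×0.4833 + 6 = 10.902 + 3.818 + 6 = 20.72 cmH2O.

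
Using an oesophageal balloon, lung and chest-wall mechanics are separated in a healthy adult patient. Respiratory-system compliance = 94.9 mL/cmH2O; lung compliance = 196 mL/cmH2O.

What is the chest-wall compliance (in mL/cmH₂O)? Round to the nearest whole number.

184

1/Ccw = 1/Crs − 1/CL.
1/Ccw = 1/94.9 − 1/196 = 0.005435.
Ccw = 183.99 mL/cmH2O.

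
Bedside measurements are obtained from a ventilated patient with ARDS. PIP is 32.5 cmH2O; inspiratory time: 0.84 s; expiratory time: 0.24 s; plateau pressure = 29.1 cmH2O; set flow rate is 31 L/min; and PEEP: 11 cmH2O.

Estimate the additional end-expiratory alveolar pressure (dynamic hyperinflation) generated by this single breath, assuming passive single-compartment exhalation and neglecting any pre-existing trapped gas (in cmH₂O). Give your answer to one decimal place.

4.0

Flow: 31 L/min ÷ 60 = 0.5167 L/s.
Vt = flow × Ti = 0.5167 L/s × 0.84 s × 1000 mL/L = 434.03 mL.
R = (PIP − Pplat)/V̇ = (32.5 − 29.1) / 0.5167 = 3.4/0.5167 = 6.58 cmH2O·s/L.
C = Vt/(Pplat − PEEP) = 434.03 / (29.1 − 11) = 434.03/18.1 = 23.98 mL/cmH2O.
τ = R × C = 6.58 × 0.02398 L/cmH2O = 0.1578 s.
Fraction remaining = e^(−Te/τ) = e^(−0.24/0.1578) = 0.2185; trapped volume = 434.03 × 0.2185 = 94.836 mL.
Additional alveolar pressure from trapping ≈ V_trapped / C = 94.836 / 23.98 = 3.955 cmH2O.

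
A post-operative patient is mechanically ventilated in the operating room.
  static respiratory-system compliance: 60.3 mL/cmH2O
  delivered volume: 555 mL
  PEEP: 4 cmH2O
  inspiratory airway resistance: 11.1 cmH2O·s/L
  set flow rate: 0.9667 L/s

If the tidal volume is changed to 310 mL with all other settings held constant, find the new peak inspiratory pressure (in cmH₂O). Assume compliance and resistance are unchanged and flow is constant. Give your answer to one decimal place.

19.9

PIP = Vt/C + R·V̇ + PEEP (constant-flow equation of motion).
Only the elastic term changes: ΔPIP = ΔVt / C = (310 − 555) / 60.3 = -4.063 cmH2O.
Original PIP = 555/60.3 + 11.1×0.9667 + 4 = 23.934 cmH2O; new PIP = 23.934 + (-4.063) = 19.871 cmH2O.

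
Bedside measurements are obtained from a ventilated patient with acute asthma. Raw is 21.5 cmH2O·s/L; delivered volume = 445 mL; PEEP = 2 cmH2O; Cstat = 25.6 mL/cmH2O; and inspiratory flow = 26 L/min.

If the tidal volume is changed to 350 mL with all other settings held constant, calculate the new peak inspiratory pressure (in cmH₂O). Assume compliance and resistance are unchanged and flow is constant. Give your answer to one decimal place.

Flow: 26 L/min ÷ 60 = 0.4333 L/s.
PIP = Vt/C + R·V̇ + PEEP (constant-flow equation of motion).
Only the elastic term changes: ΔPIP = ΔVt / C = (350 − 445) / 25.6 = -3.711 cmH2O.
Original PIP = 445/25.6 + 21.5×0.4333 + 2 = 28.699 cmH2O; new PIP = 28.699 + (-3.711) = 24.988 cmH2O.

25.0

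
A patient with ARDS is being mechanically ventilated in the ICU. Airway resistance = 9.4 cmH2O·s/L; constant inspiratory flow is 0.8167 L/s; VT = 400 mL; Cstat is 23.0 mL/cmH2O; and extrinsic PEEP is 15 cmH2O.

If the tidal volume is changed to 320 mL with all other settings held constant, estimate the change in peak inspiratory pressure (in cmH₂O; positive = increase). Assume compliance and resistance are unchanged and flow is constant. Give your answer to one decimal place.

-3.5

PIP = Vt/C + R·V̇ + PEEP (constant-flow equation of motion).
Only the elastic term changes: ΔPIP = ΔVt / C = (320 − 400) / 23.0 = -3.478 cmH2O.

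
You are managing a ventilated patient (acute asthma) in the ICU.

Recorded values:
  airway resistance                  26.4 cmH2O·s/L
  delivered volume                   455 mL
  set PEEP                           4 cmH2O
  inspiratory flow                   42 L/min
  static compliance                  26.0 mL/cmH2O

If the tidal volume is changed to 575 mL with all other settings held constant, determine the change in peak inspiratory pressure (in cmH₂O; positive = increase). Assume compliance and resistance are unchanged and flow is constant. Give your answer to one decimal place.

4.6

PIP = Vt/C + R·V̇ + PEEP (constant-flow equation of motion).
Only the elastic term changes: ΔPIP = ΔVt / C = (575 − 455) / 26.0 = 4.615 cmH2O.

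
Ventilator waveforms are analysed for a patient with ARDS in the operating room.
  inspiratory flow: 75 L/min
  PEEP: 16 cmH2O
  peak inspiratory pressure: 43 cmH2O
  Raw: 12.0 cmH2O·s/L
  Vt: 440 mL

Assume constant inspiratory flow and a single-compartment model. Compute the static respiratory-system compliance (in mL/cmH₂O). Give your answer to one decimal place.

36.7

Flow: 75 L/min ÷ 60 = 1.25 L/s.
Equation of motion (constant flow): PIP = Vt/C + R·V̇ + PEEP.
Vt/C = PIP − R·V̇ − PEEP = 43 − 12.0×1.25 − 16 = 43 − 15.0 − 16 = 12.0 cmH2O.
C = Vt / 12.0 = 440 / 12.0 = 36.667 mL/cmH2O.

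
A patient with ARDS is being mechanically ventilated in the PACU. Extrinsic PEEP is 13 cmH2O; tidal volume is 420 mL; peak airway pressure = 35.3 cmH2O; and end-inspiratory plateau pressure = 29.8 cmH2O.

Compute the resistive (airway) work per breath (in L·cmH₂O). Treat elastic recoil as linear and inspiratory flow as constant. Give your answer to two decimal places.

With constant inspiratory flow the resistive pressure is constant at PIP − Pplat = 35.3 − 29.8 = 5.5 cmH2O, so resistive work = 5.5 × 0.420 = 2.31 L·cmH2O.

2.31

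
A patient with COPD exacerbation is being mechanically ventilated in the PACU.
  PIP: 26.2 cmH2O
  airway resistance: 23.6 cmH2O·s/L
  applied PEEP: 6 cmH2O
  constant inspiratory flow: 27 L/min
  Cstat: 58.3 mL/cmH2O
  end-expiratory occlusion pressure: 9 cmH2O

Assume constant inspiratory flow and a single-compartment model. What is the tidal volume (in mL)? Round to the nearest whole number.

384

Flow: 27 L/min ÷ 60 = 0.45 L/s.
Total PEEP = 9 cmH2O (set 6 + intrinsic 3); this is the baseline alveolar pressure.
Equation of motion (constant flow): PIP = Vt/C + R·V̇ + PEEP.
Vt/C = PIP − R·V̇ − PEEP = 26.2 − 10.62 − 9 = 6.58 cmH2O.
Vt = C × 6.58 = 58.3 × 6.58 = 383.61 mL.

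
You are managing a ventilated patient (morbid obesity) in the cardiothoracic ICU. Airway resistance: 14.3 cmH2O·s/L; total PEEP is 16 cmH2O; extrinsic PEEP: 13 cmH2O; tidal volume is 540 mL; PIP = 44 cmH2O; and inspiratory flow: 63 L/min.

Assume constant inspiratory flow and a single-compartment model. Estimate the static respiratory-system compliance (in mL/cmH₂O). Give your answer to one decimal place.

41.6

Flow: 63 L/min ÷ 60 = 1.05 L/s.
Total PEEP = 16 cmH2O (set 13 + intrinsic 3); this is the baseline alveolar pressure.
Equation of motion (constant flow): PIP = Vt/C + R·V̇ + PEEP.
Vt/C = PIP − R·V̇ − PEEP = 44 − 14.3×1.05 − 16 = 44 − 15.015 − 16 = 12.985 cmH2O.
C = Vt / 12.985 = 540 / 12.985 = 41.586 mL/cmH2O.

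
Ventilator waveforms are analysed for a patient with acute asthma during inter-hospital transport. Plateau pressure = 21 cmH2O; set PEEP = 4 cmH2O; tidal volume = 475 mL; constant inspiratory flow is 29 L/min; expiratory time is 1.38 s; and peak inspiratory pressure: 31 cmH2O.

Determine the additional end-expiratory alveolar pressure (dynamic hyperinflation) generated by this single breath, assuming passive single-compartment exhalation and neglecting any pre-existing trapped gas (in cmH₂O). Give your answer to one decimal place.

Flow: 29 L/min ÷ 60 = 0.4833 L/s.
R = (PIP − Pplat)/V̇ = (31 − 21) / 0.4833 = 10.0/0.4833 = 20.691 cmH2O·s/L.
C = Vt/(Pplat − PEEP) = 475.0 / (21 − 4) = 475.0/17.0 = 27.941 mL/cmH2O.
τ = R × C = 20.691 × 0.02794 L/cmH2O = 0.5781 s.
Fraction remaining = e^(−Te/τ) = e^(−1.38/0.5781) = 0.09189; trapped volume = 475.0 × 0.09189 = 43.648 mL.
Additional alveolar pressure from trapping ≈ V_trapped / C = 43.648 / 27.941 = 1.562 cmH2O.

1.6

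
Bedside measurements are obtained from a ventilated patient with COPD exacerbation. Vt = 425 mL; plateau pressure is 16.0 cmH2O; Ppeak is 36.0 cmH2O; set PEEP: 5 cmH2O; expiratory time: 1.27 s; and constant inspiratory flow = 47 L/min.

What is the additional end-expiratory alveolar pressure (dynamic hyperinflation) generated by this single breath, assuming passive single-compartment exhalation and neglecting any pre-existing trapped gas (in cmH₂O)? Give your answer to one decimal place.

Flow: 47 L/min ÷ 60 = 0.7833 L/s.
R = (PIP − Pplat)/V̇ = (36.0 − 16.0) / 0.7833 = 20.0/0.7833 = 25.533 cmH2O·s/L.
C = Vt/(Pplat − PEEP) = 425.0 / (16.0 − 5) = 425.0/11.0 = 38.636 mL/cmH2O.
τ = R × C = 25.533 × 0.03864 L/cmH2O = 0.9866 s.
Fraction remaining = e^(−Te/τ) = e^(−1.27/0.9866) = 0.276; trapped volume = 425.0 × 0.276 = 117.3 mL.
Additional alveolar pressure from trapping ≈ V_trapped / C = 117.3 / 38.636 = 3.036 cmH2O.

3.0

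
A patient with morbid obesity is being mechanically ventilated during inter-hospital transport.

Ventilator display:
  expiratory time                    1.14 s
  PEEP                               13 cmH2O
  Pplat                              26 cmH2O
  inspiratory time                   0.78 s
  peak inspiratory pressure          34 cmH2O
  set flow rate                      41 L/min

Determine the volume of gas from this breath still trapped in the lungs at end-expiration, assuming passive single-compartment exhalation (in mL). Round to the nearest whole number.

50

Flow: 41 L/min ÷ 60 = 0.6833 L/s.
Vt = flow × Ti = 0.6833 L/s × 0.78 s × 1000 mL/L = 532.97 mL.
R = (PIP − Pplat)/V̇ = (34 − 26) / 0.6833 = 8.0/0.6833 = 11.708 cmH2O·s/L.
C = Vt/(Pplat − PEEP) = 532.97 / (26 − 13) = 532.97/13.0 = 40.998 mL/cmH2O.
τ = R × C = 11.708 × 0.041 L/cmH2O = 0.48 s.
Fraction remaining = e^(−Te/τ) = e^(−1.14/0.48) = 0.09301.
Trapped volume = 532.97 × 0.09301 = 49.572 mL.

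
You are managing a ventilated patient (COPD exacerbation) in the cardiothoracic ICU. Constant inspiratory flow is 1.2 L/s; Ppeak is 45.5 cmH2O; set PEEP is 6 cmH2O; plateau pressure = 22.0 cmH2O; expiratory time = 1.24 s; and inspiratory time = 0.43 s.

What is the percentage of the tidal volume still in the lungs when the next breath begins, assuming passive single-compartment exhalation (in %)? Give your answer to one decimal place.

14.0

Vt = flow × Ti = 1.2 L/s × 0.43 s × 1000 mL/L = 516.0 mL.
R = (PIP − Pplat)/V̇ = (45.5 − 22.0) / 1.2 = 23.5/1.2 = 19.583 cmH2O·s/L.
C = Vt/(Pplat − PEEP) = 516.0 / (22.0 − 6) = 516.0/16.0 = 32.25 mL/cmH2O.
τ = R × C = 19.583 × 0.03225 L/cmH2O = 0.6316 s.
Fraction remaining at end-expiration = e^(−Te/τ) = e^(−1.24/0.6316) = 0.1404 → 14.04%.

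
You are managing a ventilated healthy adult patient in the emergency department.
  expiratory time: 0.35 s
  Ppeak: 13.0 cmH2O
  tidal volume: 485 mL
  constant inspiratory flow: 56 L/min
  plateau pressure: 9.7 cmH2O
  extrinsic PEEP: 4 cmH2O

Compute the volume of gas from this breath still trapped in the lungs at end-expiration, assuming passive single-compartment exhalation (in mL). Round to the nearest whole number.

152

Flow: 56 L/min ÷ 60 = 0.9333 L/s.
R = (PIP − Pplat)/V̇ = (13.0 − 9.7) / 0.9333 = 3.3/0.9333 = 3.536 cmH2O·s/L.
C = Vt/(Pplat − PEEP) = 485.0 / (9.7 − 4) = 485.0/5.7 = 85.088 mL/cmH2O.
τ = R × C = 3.536 × 0.08509 L/cmH2O = 0.3009 s.
Fraction remaining = e^(−Te/τ) = e^(−0.35/0.3009) = 0.3125.
Trapped volume = 485.0 × 0.3125 = 151.56 mL.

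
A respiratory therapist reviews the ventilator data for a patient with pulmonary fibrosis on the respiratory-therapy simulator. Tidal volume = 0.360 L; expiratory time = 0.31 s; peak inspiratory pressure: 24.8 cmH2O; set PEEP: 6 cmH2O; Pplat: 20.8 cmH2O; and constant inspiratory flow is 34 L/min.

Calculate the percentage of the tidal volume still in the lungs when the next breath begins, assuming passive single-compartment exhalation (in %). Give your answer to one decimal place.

16.4

Flow: 34 L/min ÷ 60 = 0.5667 L/s.
R = (PIP − Pplat)/V̇ = (24.8 − 20.8) / 0.5667 = 4.0/0.5667 = 7.058 cmH2O·s/L.
C = Vt/(Pplat − PEEP) = 360.0 / (20.8 − 6) = 360.0/14.8 = 24.324 mL/cmH2O.
τ = R × C = 7.058 × 0.02432 L/cmH2O = 0.1717 s.
Fraction remaining at end-expiration = e^(−Te/τ) = e^(−0.31/0.1717) = 0.1644 → 16.44%.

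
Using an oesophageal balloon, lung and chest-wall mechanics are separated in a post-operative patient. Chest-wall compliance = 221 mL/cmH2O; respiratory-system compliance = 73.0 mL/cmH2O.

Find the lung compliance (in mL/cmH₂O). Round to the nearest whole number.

1/CL = 1/Crs − 1/Ccw.
1/CL = 1/73.0 − 1/221 = 0.009174.
CL = 109.0 mL/cmH2O.

109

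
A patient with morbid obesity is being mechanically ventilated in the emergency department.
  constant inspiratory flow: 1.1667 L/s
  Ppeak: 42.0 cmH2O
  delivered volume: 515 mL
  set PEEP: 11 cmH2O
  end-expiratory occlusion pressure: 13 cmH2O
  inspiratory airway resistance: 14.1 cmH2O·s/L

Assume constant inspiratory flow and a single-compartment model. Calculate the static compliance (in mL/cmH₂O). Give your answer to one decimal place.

41.0

Total PEEP = 13 cmH2O (set 11 + intrinsic 2); this is the baseline alveolar pressure.
Equation of motion (constant flow): PIP = Vt/C + R·V̇ + PEEP.
Vt/C = PIP − R·V̇ − PEEP = 42.0 − 14.1×1.1667 − 13 = 42.0 − 16.45 − 13 = 12.55 cmH2O.
C = Vt / 12.55 = 515 / 12.55 = 41.036 mL/cmH2O.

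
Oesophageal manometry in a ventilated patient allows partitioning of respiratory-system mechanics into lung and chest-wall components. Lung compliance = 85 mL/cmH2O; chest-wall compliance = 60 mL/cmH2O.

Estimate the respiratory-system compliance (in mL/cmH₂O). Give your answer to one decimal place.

35.2

Lung and chest wall are elastances in series: 1/Crs = 1/CL + 1/Ccw.
1/Crs = 1/85 + 1/60 = 0.02843.
Crs = 35.174 mL/cmH2O.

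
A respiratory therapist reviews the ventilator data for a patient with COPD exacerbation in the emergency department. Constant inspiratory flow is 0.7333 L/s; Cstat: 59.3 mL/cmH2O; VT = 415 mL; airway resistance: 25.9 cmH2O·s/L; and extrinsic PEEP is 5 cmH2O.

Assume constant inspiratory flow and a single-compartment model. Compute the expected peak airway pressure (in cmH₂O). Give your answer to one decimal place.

Equation of motion (constant flow): PIP = Vt/C + R·V̇ + PEEP.
PIP = 415/59.3 + 25.9×0.7333 + 5 = 6.998 + 18.992 + 5 = 30.99 cmH2O.

31.0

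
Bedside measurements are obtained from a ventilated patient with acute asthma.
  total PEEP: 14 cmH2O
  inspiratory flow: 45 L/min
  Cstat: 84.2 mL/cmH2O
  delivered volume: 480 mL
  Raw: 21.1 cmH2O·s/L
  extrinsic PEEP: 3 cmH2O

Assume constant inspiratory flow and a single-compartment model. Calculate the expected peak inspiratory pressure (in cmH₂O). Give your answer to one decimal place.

Flow: 45 L/min ÷ 60 = 0.75 L/s.
Total PEEP = 14 cmH2O (set 3 + intrinsic 11); this is the baseline alveolar pressure.
Equation of motion (constant flow): PIP = Vt/C + R·V̇ + PEEP.
PIP = 480/84.2 + 21.1×0.75 + 14 = 5.701 + 15.825 + 14 = 35.526 cmH2O.

35.5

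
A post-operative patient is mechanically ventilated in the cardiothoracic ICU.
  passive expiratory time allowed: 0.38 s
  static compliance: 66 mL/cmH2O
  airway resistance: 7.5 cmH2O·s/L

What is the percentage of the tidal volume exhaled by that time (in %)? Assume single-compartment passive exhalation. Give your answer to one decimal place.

τ = R × C = 7.5 × 66 mL/cmH2O = 7.5 × 0.066 L/cmH2O = 0.495 s.
Passive exhalation: V(t)/V₀ = e^(−t/τ) = e^(−0.38/0.495) = 0.4641.
Fraction exhaled = 1 − 0.4641 = 0.5359 → 53.59%.

53.6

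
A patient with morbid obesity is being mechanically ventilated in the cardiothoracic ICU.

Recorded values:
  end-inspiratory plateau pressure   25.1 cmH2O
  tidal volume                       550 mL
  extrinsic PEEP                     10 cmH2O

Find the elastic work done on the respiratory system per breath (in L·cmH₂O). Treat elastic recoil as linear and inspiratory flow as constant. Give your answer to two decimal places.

Elastic work ≈ ½ × (Pplat − PEEP) × Vt = 0.5 × (25.1 − 10) × 0.550 L = 0.5 × 15.1 × 0.550 = 4.153 L·cmH2O.

4.15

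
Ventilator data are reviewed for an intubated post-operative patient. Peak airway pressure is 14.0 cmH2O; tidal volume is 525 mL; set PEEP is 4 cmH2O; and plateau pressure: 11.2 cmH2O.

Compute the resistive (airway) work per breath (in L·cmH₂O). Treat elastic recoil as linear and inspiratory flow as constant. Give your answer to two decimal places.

1.47

With constant inspiratory flow the resistive pressure is constant at PIP − Pplat = 14.0 − 11.2 = 2.8 cmH2O, so resistive work = 2.8 × 0.525 = 1.47 L·cmH2O.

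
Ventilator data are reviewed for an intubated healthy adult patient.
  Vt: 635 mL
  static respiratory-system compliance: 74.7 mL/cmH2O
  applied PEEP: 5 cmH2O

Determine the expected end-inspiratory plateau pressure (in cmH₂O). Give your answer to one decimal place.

Pplat = PEEP + Vt / Cstat = 5 + 635 / 74.7 = 5 + 8.501 = 13.501 cmH2O.

13.5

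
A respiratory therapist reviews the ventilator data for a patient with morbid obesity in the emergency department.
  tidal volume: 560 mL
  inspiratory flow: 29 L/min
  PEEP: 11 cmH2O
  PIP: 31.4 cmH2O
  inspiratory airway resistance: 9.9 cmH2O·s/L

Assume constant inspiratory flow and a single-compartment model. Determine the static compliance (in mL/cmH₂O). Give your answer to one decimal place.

Flow: 29 L/min ÷ 60 = 0.4833 L/s.
Equation of motion (constant flow): PIP = Vt/C + R·V̇ + PEEP.
Vt/C = PIP − R·V̇ − PEEP = 31.4 − 9.9×0.4833 − 11 = 31.4 − 4.785 − 11 = 15.615 cmH2O.
C = Vt / 15.615 = 560 / 15.615 = 35.863 mL/cmH2O.

35.9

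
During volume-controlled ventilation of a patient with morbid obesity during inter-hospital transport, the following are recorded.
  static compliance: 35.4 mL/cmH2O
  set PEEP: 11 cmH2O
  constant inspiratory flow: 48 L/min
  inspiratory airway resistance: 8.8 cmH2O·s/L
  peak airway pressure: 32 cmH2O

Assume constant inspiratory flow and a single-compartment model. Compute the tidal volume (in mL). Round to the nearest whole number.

494

Flow: 48 L/min ÷ 60 = 0.8 L/s.
Equation of motion (constant flow): PIP = Vt/C + R·V̇ + PEEP.
Vt/C = PIP − R·V̇ − PEEP = 32 − 7.04 − 11 = 13.96 cmH2O.
Vt = C × 13.96 = 35.4 × 13.96 = 494.18 mL.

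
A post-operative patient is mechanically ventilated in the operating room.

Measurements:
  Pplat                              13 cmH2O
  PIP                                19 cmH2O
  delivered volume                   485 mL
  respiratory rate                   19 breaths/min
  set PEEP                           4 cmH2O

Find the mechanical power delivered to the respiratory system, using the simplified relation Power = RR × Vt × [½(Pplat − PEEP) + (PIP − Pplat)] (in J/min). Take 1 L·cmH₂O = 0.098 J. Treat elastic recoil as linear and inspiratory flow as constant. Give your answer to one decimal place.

9.5

Per-breath work = Vt × [½(Pplat−PEEP) + (PIP−Pplat)] = 0.485 × [0.5×9.0 + 6.0] = 0.485 × 10.5 = 5.093 L·cmH2O.
Power = 19 × 5.093 = 96.767 L·cmH2O/min.
× 0.098 J/(L·cmH2O) → 9.483 J/min.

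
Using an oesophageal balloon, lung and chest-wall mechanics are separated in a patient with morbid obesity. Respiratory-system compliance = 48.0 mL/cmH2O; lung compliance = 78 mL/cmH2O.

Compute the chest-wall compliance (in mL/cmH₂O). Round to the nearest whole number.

125

1/Ccw = 1/Crs − 1/CL.
1/Ccw = 1/48.0 − 1/78 = 0.008013.
Ccw = 124.8 mL/cmH2O.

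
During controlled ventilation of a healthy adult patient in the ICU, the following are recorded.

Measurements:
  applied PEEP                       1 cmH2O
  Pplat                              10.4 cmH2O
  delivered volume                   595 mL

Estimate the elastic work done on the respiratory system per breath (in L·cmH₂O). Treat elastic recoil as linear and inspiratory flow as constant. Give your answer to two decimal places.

Elastic work ≈ ½ × (Pplat − PEEP) × Vt = 0.5 × (10.4 − 1) × 0.595 L = 0.5 × 9.4 × 0.595 = 2.797 L·cmH2O.

2.80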